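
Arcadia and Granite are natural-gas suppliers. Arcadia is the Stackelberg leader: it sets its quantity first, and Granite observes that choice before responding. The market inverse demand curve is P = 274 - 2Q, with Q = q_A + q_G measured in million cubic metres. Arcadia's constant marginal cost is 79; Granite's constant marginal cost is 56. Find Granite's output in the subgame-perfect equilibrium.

33

The follower Granite best-responds to any q_A: π_G = (274 - 2Q)q_G - 56q_G.
∂π_G/∂q_G = 218 - 2q_A - 4q_G = 0 gives the reaction function q_G = (218 - 2q_A)/4.
The leader anticipates this reaction. Substituting into P = 274 - 2Q gives P = 165 - q_A, so π_A = (165 - q_A)q_A - 79q_A.
Maximising: ∂π_A/∂q_A = 86 - 2q_A = 0, giving q_A = 43.
Then q_G = (218 - 2·43)/4 = 33.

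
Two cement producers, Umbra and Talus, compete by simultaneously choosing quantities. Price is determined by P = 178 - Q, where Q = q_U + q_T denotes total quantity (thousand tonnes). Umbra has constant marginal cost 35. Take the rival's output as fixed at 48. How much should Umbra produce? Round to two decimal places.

47.50

With the rival's output fixed at 48, Umbra's profit is π_U = (178 - 48 - q_U)q_U - (35q_U) = (130 - q_U)q_U - (35q_U).
∂π_U/∂q_U = 95 - 2q_U = 0, so q_U = 95/2.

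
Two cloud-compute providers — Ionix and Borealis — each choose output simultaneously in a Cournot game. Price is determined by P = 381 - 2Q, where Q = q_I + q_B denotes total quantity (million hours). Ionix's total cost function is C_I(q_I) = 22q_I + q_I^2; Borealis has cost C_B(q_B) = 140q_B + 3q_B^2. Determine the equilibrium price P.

Ionix's profit: π_I = (381 - 2Q)q_I - (22q_I + q_I²). Setting ∂π_I/∂q_I = 0: 359 - 6q_I - 2(q_B) = 0.
Borealis's profit: π_B = (381 - 2Q)q_B - (140q_B + 3q_B²). Setting ∂π_B/∂q_B = 0: 241 - 10q_B - 2(q_I) = 0.
Best responses: q_I = (359 - 2q_B)/6, q_B = (241 - 2q_I)/10.
Solving the pair: q_I = 111/2, q_B = 13.
Total output Q = 137/2, so price P = 381 - 2·(137/2) = 244.

244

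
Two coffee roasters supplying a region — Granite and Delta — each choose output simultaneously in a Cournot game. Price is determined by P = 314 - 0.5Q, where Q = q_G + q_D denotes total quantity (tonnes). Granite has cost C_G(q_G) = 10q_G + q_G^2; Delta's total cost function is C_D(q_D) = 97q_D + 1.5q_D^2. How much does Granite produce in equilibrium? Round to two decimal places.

Granite's profit: π_G = (314 - 0.5Q)q_G - (10q_G + q_G²). Setting ∂π_G/∂q_G = 0: 304 - 3q_G - (1/2)(q_D) = 0.
Delta's first-order condition: 217 - 4q_D - (1/2)(q_G) = 0.
So q_G = (304 - (1/2)q_D)/3 and q_D = (217 - (1/2)q_G)/4.
Substituting one into the other gives q_G = 94.2553 and q_D = 1996/47.

94.26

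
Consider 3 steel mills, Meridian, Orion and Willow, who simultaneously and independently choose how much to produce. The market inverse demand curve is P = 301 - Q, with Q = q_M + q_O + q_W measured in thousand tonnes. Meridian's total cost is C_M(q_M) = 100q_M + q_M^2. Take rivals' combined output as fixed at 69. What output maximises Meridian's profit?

33

With rivals' combined output fixed at 69, Meridian's profit is π_M = (301 - 69 - q_M)q_M - (100q_M + q_M²) = (232 - q_M)q_M - (100q_M + q_M²).
∂π_M/∂q_M = 132 - 4q_M = 0, so q_M = 33.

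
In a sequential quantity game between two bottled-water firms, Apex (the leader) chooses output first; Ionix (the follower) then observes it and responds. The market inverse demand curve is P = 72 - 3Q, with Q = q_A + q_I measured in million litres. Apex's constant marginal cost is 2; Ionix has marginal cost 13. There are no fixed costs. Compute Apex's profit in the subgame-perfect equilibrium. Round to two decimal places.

273.38

The follower Ionix best-responds to any q_A: π_I = (72 - 3Q)q_I - 13q_I.
Setting the follower's marginal profit to zero, 59 - 3q_A - 6q_I = 0, i.e. q_I = (59 - 3q_A)/6.
Apex substitutes q_I(q_A) into its own profit: π_A = q_A(72 - 3q_A - (59 - 3q_A)/2) - 2q_A = (85/2 - (3/2)q_A)q_A - 2q_A.
Leader FOC: 81/2 - 3q_A = 0, so q_A = 27/2.
Then q_I = (59 - 3·(27/2))/6 = 37/12.
Price P = 72 - 3·(199/12) = 89/4.
Apex's profit: (89/4 - 2)·(27/2) = 273.3750.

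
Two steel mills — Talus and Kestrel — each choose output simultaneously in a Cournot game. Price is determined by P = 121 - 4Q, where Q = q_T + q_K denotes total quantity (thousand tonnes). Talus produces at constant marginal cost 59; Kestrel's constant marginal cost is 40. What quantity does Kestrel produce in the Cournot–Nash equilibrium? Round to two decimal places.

Talus's profit: π_T = (121 - 4Q)q_T - (59q_T). Setting ∂π_T/∂q_T = 0: 62 - 8q_T - 4(q_K) = 0.
Kestrel's profit: π_K = (121 - 4Q)q_K - (40q_K). Setting ∂π_K/∂q_K = 0: 81 - 8q_K - 4(q_T) = 0.
Rearranging gives the reaction functions q_T = (62 - 4q_K)/8 and q_K = (81 - 4q_T)/8.
Substituting one into the other gives q_T = 43/12 and q_K = 25/3.

8.33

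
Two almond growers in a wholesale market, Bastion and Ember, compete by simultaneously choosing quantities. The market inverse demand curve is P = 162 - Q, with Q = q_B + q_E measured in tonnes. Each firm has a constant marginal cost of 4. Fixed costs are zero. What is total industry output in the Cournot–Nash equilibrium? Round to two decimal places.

Each firm earns π_i = (162 - Q)q_i - 4q_i.
First-order condition (treating rivals' output as given): 158 - 2q_i - q_j = 0.
With identical firms every q_j equals q_i, so q_j = q_i and 158 = 3q_i, giving q_i = 158/3.
Total output Q = 158/3 + 158/3 = 316/3.

105.33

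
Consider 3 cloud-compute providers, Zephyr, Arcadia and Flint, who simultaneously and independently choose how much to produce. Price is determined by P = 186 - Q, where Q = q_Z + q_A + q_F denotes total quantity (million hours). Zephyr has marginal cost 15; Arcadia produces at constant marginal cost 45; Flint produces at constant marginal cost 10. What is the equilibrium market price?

Zephyr's profit: π_Z = (186 - Q)q_Z - (15q_Z). Setting ∂π_Z/∂q_Z = 0: 171 - 2q_Z - (q_A + q_F) = 0.
Arcadia's first-order condition: 141 - 2q_A - (q_Z + q_F) = 0.
Flint's profit: π_F = (186 - Q)q_F - (10q_F). Setting ∂π_F/∂q_F = 0: 176 - 2q_F - (q_Z + q_A) = 0.
Adding the 3 conditions: 488 − 2Q − 2Q = 0, i.e. Q = 122.
Back-substituting: q_Z = (171 − 122) = 49, q_A = (141 − 122) = 19, q_F = (176 − 122) = 54.
Total output Q = 122, so price P = 186 - 122 = 64.

64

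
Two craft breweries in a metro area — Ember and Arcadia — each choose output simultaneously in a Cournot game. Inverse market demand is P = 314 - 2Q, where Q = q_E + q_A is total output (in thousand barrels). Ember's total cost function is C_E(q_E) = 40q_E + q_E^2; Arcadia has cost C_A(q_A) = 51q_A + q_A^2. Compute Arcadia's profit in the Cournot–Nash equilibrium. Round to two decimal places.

3108.11

Ember's profit: π_E = (314 - 2Q)q_E - (40q_E + q_E²). Setting ∂π_E/∂q_E = 0: 274 - 6q_E - 2(q_A) = 0.
Arcadia's first-order condition: 263 - 6q_A - 2(q_E) = 0.
So q_E = (274 - 2q_A)/6 and q_A = (263 - 2q_E)/6.
Substituting one into the other gives q_E = 559/16 and q_A = 515/16.
Price P = 314 - 2·(537/8) = 719/4.
Arcadia's profit: (719/4)·(515/16) - 51·(515/16) - (515/16)² = 3108.1055.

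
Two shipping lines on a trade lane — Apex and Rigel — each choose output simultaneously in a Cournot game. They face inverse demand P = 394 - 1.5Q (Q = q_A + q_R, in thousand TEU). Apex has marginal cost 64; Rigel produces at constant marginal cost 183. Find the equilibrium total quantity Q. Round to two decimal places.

Apex's profit: π_A = (394 - 1.5Q)q_A - (64q_A). Setting ∂π_A/∂q_A = 0: 330 - 3q_A - (3/2)(q_R) = 0.
Rigel's first-order condition: 211 - 3q_R - (3/2)(q_A) = 0.
Rearranging gives the reaction functions q_A = (330 - (3/2)q_R)/3 and q_R = (211 - (3/2)q_A)/3.
Substituting one into the other gives q_A = 898/9 and q_R = 184/9.
Total output Q = 898/9 + 184/9 = 1082/9.

120.22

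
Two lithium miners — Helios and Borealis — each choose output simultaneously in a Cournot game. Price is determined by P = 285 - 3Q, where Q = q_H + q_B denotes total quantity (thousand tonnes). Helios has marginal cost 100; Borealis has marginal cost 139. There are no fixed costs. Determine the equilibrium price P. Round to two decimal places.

Helios's profit: π_H = (285 - 3Q)q_H - (100q_H). Setting ∂π_H/∂q_H = 0: 185 - 6q_H - 3(q_B) = 0.
Borealis's first-order condition: 146 - 6q_B - 3(q_H) = 0.
Rearranging gives the reaction functions q_H = (185 - 3q_B)/6 and q_B = (146 - 3q_H)/6.
Substituting one into the other gives q_H = 224/9 and q_B = 107/9.
Total output Q = 331/9, so price P = 285 - 3·(331/9) = 524/3.

174.67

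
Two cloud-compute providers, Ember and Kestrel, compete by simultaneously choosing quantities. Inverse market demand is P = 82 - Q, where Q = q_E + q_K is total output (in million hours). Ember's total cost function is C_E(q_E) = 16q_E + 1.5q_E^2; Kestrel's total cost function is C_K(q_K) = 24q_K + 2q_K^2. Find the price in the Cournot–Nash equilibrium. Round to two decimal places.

Ember's profit: π_E = (82 - Q)q_E - (16q_E + (3/2)q_E²). Setting ∂π_E/∂q_E = 0: 66 - 5q_E - (q_K) = 0.
Kestrel's profit: π_K = (82 - Q)q_K - (24q_K + 2q_K²). Setting ∂π_K/∂q_K = 0: 58 - 6q_K - (q_E) = 0.
Best responses: q_E = (66 - q_K)/5, q_K = (58 - q_E)/6.
Solving the pair: q_E = 338/29, q_K = 224/29.
Total output Q = 562/29, so price P = 82 - 562/29 = 1816/29.

62.62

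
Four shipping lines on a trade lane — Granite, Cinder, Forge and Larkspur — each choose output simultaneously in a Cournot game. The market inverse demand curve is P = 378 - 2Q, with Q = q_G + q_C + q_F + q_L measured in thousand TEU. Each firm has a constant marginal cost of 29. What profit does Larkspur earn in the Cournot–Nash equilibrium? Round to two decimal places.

Each firm earns π_i = (378 - 2Q)q_i - 29q_i.
First-order condition (treating rivals' output as given): 349 - 4q_i - 2·Σ_{j≠i} q_j = 0.
By symmetry each firm produces the same amount; substituting Σ_{j≠i} q_j = 3q_i yields q_i = 349/10.
Price P = 378 - 2·(698/5) = 494/5.
Larkspur's profit: (494/5 - 29)·(349/10) = 2436.0200.

2436.02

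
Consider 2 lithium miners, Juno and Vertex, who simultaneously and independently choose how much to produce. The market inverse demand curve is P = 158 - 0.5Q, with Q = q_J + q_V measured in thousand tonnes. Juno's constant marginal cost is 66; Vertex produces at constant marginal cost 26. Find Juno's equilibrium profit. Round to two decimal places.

Juno's profit: π_J = (158 - 0.5Q)q_J - (66q_J). Setting ∂π_J/∂q_J = 0: 92 - q_J - (1/2)(q_V) = 0.
Vertex's profit: π_V = (158 - 0.5Q)q_V - (26q_V). Setting ∂π_V/∂q_V = 0: 132 - q_V - (1/2)(q_J) = 0.
So q_J = (92 - (1/2)q_V) and q_V = (132 - (1/2)q_J).
Substituting one into the other gives q_J = 104/3 and q_V = 344/3.
Price P = 158 - (1/2)·(448/3) = 250/3.
Juno's profit: (250/3 - 66)·(104/3) = 600.8889.

600.89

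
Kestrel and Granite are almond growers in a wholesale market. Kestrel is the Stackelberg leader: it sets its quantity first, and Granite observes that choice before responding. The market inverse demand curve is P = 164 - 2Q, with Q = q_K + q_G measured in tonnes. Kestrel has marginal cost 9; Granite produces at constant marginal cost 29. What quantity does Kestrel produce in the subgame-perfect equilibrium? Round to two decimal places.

43.75

The follower Granite best-responds to any q_K: π_G = (164 - 2Q)q_G - 29q_G.
Setting the follower's marginal profit to zero, 135 - 2q_K - 4q_G = 0, i.e. q_G = (135 - 2q_K)/4.
Kestrel substitutes q_G(q_K) into its own profit: π_K = q_K(164 - 2q_K - (135 - 2q_K)/2) - 9q_K = (193/2 - q_K)q_K - 9q_K.
The leader's first-order condition 175/2 - 2q_K = 0 yields q_K = 175/4.
Then q_G = (135 - 2·(175/4))/4 = 95/8.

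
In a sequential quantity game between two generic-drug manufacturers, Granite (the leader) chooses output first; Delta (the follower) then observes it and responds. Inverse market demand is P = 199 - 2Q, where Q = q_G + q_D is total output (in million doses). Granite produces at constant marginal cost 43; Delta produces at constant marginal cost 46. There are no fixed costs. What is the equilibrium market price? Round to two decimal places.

82.75

Solve by backward induction. Given q_G, the follower Delta maximises π_D = (199 - 2q_G - 2q_D)q_D - 46q_D.
Setting the follower's marginal profit to zero, 153 - 2q_G - 4q_D = 0, i.e. q_D = (153 - 2q_G)/4.
Granite substitutes q_D(q_G) into its own profit: π_G = q_G(199 - 2q_G - (153 - 2q_G)/2) - 43q_G = (245/2 - q_G)q_G - 43q_G.
The leader's first-order condition 159/2 - 2q_G = 0 yields q_G = 159/4.
Then q_D = (153 - 2·(159/4))/4 = 147/8.
Total output Q = 465/8, so price P = 199 - 2·(465/8) = 331/4.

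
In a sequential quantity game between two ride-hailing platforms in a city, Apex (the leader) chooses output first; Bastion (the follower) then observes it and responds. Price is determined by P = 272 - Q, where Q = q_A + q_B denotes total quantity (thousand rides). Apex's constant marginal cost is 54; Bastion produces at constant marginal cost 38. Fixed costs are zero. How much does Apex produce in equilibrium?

The follower Bastion best-responds to any q_A: π_B = (272 - Q)q_B - 38q_B.
Follower FOC: 234 - q_A - 2q_B = 0, so q_B(q_A) = (234 - q_A)/2.
Apex substitutes q_B(q_A) into its own profit: π_A = q_A(272 - q_A - (234 - q_A)/2) - 54q_A = (155 - (1/2)q_A)q_A - 54q_A.
The leader's first-order condition 101 - q_A = 0 yields q_A = 101.
Then q_B = (234 - 101)/2 = 133/2.

101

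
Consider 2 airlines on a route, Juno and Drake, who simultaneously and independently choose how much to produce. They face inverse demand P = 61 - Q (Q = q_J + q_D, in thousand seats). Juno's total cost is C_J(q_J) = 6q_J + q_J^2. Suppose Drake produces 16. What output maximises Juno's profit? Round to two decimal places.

9.75

With the rival's output fixed at 16, Juno's profit is π_J = (61 - 16 - q_J)q_J - (6q_J + q_J²) = (45 - q_J)q_J - (6q_J + q_J²).
∂π_J/∂q_J = 39 - 4q_J = 0, so q_J = 39/4.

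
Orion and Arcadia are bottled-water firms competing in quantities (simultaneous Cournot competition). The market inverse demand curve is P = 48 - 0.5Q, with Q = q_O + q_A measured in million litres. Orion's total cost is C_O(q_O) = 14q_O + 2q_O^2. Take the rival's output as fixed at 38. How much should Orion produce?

With the rival's output fixed at 38, Orion's profit is π_O = (48 - (1/2)·38 - (1/2)q_O)q_O - (14q_O + 2q_O²) = (29 - (1/2)q_O)q_O - (14q_O + 2q_O²).
∂π_O/∂q_O = 15 - 5q_O = 0, so q_O = 3.

3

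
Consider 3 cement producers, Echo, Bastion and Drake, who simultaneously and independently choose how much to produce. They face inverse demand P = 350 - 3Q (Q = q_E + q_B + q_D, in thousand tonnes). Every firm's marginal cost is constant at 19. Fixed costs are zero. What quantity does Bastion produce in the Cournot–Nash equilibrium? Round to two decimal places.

27.58

A representative firm's profit is π_i = q_i(350 - 3Q) - 19q_i.
Setting ∂π_i/∂q_i = 0 with rivals' quantities fixed: 331 - 6q_i - 3·Σ_{j≠i} q_j = 0.
With identical firms every q_j equals q_i, so Σ_{j≠i} q_j = 2q_i and 331 = 12q_i, giving q_i = 331/12.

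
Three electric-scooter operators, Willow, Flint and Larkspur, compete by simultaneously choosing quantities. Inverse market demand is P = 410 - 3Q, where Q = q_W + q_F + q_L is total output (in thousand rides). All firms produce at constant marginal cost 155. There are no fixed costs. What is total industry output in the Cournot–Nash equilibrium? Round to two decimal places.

Each firm earns π_i = (410 - 3Q)q_i - 155q_i.
First-order condition (treating rivals' output as given): 255 - 6q_i - 3·Σ_{j≠i} q_j = 0.
By symmetry each firm produces the same amount; substituting Σ_{j≠i} q_j = 2q_i yields q_i = 255/12 = 85/4.
Total output Q = 85/4 + 85/4 + 85/4 = 255/4.

63.75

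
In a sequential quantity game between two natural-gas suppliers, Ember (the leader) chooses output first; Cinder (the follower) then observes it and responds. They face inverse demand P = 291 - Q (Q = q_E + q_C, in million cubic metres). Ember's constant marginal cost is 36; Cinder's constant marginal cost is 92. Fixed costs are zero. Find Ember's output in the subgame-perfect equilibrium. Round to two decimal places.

155.50

The follower Cinder best-responds to any q_E: π_C = (291 - Q)q_C - 92q_C.
Follower FOC: 199 - q_E - 2q_C = 0, so q_C(q_E) = (199 - q_E)/2.
Ember substitutes q_C(q_E) into its own profit: π_E = q_E(291 - q_E - (199 - q_E)/2) - 36q_E = (383/2 - (1/2)q_E)q_E - 36q_E.
Maximising: ∂π_E/∂q_E = 311/2 - q_E = 0, giving q_E = 311/2.
Then q_C = (199 - 311/2)/2 = 87/4.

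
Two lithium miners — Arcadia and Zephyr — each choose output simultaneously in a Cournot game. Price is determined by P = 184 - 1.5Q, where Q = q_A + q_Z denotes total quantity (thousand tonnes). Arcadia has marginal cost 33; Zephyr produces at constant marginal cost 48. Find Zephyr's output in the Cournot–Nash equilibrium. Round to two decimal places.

26.89

Arcadia's profit: π_A = (184 - 1.5Q)q_A - (33q_A). Setting ∂π_A/∂q_A = 0: 151 - 3q_A - (3/2)(q_Z) = 0.
Zephyr's first-order condition: 136 - 3q_Z - (3/2)(q_A) = 0.
So q_A = (151 - (3/2)q_Z)/3 and q_Z = (136 - (3/2)q_A)/3.
Solving the pair: q_A = 332/9, q_Z = 242/9.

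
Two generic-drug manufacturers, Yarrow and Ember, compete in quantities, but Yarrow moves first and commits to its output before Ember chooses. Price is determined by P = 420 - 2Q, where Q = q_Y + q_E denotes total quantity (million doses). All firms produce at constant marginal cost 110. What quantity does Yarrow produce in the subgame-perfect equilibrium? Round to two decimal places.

77.50

The follower Ember best-responds to any q_Y: π_E = (420 - 2Q)q_E - 110q_E.
∂π_E/∂q_E = 310 - 2q_Y - 4q_E = 0 gives the reaction function q_E = (310 - 2q_Y)/4.
The leader anticipates this reaction. Substituting into P = 420 - 2Q gives P = 265 - q_Y, so π_Y = (265 - q_Y)q_Y - 110q_Y.
The leader's first-order condition 155 - 2q_Y = 0 yields q_Y = 155/2.
Then q_E = (310 - 2·(155/2))/4 = 155/4.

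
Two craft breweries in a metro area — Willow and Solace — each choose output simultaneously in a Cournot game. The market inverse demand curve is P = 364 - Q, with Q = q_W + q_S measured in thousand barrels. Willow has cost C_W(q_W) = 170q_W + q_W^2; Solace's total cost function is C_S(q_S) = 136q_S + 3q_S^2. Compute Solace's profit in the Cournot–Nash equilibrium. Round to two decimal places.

Willow's profit: π_W = (364 - Q)q_W - (170q_W + q_W²). Setting ∂π_W/∂q_W = 0: 194 - 4q_W - (q_S) = 0.
Solace's first-order condition: 228 - 8q_S - (q_W) = 0.
So q_W = (194 - q_S)/4 and q_S = (228 - q_W)/8.
Substituting one into the other gives q_W = 1324/31 and q_S = 718/31.
Price P = 364 - 65.8710 = 298.1290.
Solace's profit: 298.1290·(718/31) - 136·(718/31) - 3(718/31)² = 2145.7815.

2145.78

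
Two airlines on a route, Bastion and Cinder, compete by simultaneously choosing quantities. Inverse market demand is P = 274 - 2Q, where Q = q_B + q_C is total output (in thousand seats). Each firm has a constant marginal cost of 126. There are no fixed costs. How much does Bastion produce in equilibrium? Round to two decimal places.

Each firm earns π_i = (274 - 2Q)q_i - 126q_i.
First-order condition (treating rivals' output as given): 148 - 4q_i - 2q_j = 0.
By symmetry each firm produces the same amount; substituting q_j = q_i yields q_i = 148/6 = 74/3.

24.67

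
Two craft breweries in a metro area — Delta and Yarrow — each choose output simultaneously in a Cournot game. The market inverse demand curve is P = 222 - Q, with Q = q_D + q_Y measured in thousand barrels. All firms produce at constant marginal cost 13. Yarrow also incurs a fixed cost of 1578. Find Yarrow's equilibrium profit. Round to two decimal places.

3275.44

Each firm earns π_i = (222 - Q)q_i - 13q_i.
Setting ∂π_i/∂q_i = 0 with rivals' quantities fixed: 209 - 2q_i - q_j = 0.
With identical firms every q_j equals q_i, so q_j = q_i and 209 = 3q_i, giving q_i = 209/3.
Price P = 222 - 418/3 = 248/3.
Yarrow's profit: (248/3 - 13)·(209/3) - 1578 = 3275.4444.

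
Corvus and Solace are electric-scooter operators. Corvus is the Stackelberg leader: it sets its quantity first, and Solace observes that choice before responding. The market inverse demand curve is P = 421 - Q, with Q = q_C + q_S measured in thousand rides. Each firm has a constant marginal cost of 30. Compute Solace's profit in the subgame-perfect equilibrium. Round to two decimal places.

The follower Solace best-responds to any q_C: π_S = (421 - Q)q_S - 30q_S.
Setting the follower's marginal profit to zero, 391 - q_C - 2q_S = 0, i.e. q_S = (391 - q_C)/2.
The leader anticipates this reaction. Substituting into P = 421 - Q gives P = 451/2 - (1/2)q_C, so π_C = (451/2 - (1/2)q_C)q_C - 30q_C.
Leader FOC: 391/2 - q_C = 0, so q_C = 391/2.
Then q_S = (391 - 391/2)/2 = 391/4.
Price P = 421 - 1173/4 = 511/4.
Solace's profit: (511/4 - 30)·(391/4) = 9555.0625.

9555.06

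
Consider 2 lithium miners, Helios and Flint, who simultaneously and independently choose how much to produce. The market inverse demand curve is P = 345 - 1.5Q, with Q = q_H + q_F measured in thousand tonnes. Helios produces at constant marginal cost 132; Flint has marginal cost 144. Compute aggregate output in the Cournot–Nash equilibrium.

Helios's profit: π_H = (345 - 1.5Q)q_H - (132q_H). Setting ∂π_H/∂q_H = 0: 213 - 3q_H - (3/2)(q_F) = 0.
Flint's first-order condition: 201 - 3q_F - (3/2)(q_H) = 0.
Best responses: q_H = (213 - (3/2)q_F)/3, q_F = (201 - (3/2)q_H)/3.
Solving the pair: q_H = 50, q_F = 42.
Total output Q = 50 + 42 = 92.

92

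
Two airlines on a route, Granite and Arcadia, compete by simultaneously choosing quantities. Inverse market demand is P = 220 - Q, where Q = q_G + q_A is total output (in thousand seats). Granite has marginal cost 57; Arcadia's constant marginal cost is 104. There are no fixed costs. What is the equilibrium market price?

Granite's profit: π_G = (220 - Q)q_G - (57q_G). Setting ∂π_G/∂q_G = 0: 163 - 2q_G - (q_A) = 0.
Arcadia's first-order condition: 116 - 2q_A - (q_G) = 0.
So q_G = (163 - q_A)/2 and q_A = (116 - q_G)/2.
Solving the pair: q_G = 70, q_A = 23.
Total output Q = 93, so price P = 220 - 93 = 127.

127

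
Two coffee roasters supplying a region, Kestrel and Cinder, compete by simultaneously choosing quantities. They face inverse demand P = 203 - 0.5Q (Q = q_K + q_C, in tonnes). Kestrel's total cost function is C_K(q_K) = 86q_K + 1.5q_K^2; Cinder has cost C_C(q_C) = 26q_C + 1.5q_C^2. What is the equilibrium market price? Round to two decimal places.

Kestrel's profit: π_K = (203 - 0.5Q)q_K - (86q_K + (3/2)q_K²). Setting ∂π_K/∂q_K = 0: 117 - 4q_K - (1/2)(q_C) = 0.
Cinder's profit: π_C = (203 - 0.5Q)q_C - (26q_C + (3/2)q_C²). Setting ∂π_C/∂q_C = 0: 177 - 4q_C - (1/2)(q_K) = 0.
Rearranging gives the reaction functions q_K = (117 - (1/2)q_C)/4 and q_C = (177 - (1/2)q_K)/4.
Solving the pair: q_K = 506/21, q_C = 866/21.
Total output Q = 196/3, so price P = 203 - (1/2)·(196/3) = 511/3.

170.33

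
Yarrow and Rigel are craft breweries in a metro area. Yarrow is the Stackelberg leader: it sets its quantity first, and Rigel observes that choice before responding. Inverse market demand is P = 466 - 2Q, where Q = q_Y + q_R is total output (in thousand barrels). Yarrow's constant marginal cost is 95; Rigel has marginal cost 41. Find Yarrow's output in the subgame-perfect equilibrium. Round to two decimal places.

The follower Rigel best-responds to any q_Y: π_R = (466 - 2Q)q_R - 41q_R.
Setting the follower's marginal profit to zero, 425 - 2q_Y - 4q_R = 0, i.e. q_R = (425 - 2q_Y)/4.
Yarrow substitutes q_R(q_Y) into its own profit: π_Y = q_Y(466 - 2q_Y - (425 - 2q_Y)/2) - 95q_Y = (507/2 - q_Y)q_Y - 95q_Y.
Leader FOC: 317/2 - 2q_Y = 0, so q_Y = 317/4.
Then q_R = (425 - 2·(317/4))/4 = 533/8.

79.25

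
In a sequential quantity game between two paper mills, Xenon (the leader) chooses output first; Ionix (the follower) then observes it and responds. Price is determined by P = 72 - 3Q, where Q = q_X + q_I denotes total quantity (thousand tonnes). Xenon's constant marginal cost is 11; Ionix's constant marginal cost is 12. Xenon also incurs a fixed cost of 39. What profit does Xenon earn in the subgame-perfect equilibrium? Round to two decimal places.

Solve by backward induction. Given q_X, the follower Ionix maximises π_I = (72 - 3q_X - 3q_I)q_I - 12q_I.
∂π_I/∂q_I = 60 - 3q_X - 6q_I = 0 gives the reaction function q_I = (60 - 3q_X)/6.
Xenon substitutes q_I(q_X) into its own profit: π_X = q_X(72 - 3q_X - (60 - 3q_X)/2) - 11q_X = (42 - (3/2)q_X)q_X - 11q_X.
Leader FOC: 31 - 3q_X = 0, so q_X = 31/3.
Then q_I = (60 - 3·(31/3))/6 = 29/6.
Price P = 72 - 3·(91/6) = 53/2.
Xenon's profit: (53/2 - 11)·(31/3) - 39 = 727/6.

121.17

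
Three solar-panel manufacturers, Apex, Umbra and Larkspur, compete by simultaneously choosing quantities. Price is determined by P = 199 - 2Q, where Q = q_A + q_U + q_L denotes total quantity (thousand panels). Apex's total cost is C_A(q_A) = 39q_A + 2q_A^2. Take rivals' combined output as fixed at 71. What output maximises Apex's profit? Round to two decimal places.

With rivals' combined output fixed at 71, Apex's profit is π_A = (199 - 2·71 - 2q_A)q_A - (39q_A + 2q_A²) = (57 - 2q_A)q_A - (39q_A + 2q_A²).
∂π_A/∂q_A = 18 - 8q_A = 0, so q_A = 9/4.

2.25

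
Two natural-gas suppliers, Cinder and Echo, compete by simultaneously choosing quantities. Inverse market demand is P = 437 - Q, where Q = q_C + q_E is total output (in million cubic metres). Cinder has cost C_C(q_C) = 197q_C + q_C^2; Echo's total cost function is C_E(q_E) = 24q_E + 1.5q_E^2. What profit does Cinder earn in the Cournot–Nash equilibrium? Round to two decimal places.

3431.41

Cinder's profit: π_C = (437 - Q)q_C - (197q_C + q_C²). Setting ∂π_C/∂q_C = 0: 240 - 4q_C - (q_E) = 0.
Echo's profit: π_E = (437 - Q)q_E - (24q_E + (3/2)q_E²). Setting ∂π_E/∂q_E = 0: 413 - 5q_E - (q_C) = 0.
Best responses: q_C = (240 - q_E)/4, q_E = (413 - q_C)/5.
Substituting one into the other gives q_C = 787/19 and q_E = 1412/19.
Price P = 437 - 115.7368 = 321.2632.
Cinder's profit: 321.2632·(787/19) - 197·(787/19) - (787/19)² = 3431.4072.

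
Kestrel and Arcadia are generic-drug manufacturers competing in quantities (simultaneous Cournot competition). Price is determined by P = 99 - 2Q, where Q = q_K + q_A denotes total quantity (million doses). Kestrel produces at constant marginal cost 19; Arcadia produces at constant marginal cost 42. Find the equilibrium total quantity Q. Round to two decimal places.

Kestrel's profit: π_K = (99 - 2Q)q_K - (19q_K). Setting ∂π_K/∂q_K = 0: 80 - 4q_K - 2(q_A) = 0.
Arcadia's first-order condition: 57 - 4q_A - 2(q_K) = 0.
Best responses: q_K = (80 - 2q_A)/4, q_A = (57 - 2q_K)/4.
Substituting one into the other gives q_K = 103/6 and q_A = 17/3.
Total output Q = 103/6 + 17/3 = 137/6.

22.83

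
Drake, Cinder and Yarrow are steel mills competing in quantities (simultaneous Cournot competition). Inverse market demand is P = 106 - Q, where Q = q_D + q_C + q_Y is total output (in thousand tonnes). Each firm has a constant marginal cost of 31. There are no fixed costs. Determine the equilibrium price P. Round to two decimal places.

49.75

A representative firm's profit is π_i = q_i(106 - Q) - 31q_i.
Setting ∂π_i/∂q_i = 0 with rivals' quantities fixed: 75 - 2q_i - Σ_{j≠i} q_j = 0.
By symmetry each firm produces the same amount; substituting Σ_{j≠i} q_j = 2q_i yields q_i = 75/4.
Total output Q = 225/4, so price P = 106 - 225/4 = 199/4.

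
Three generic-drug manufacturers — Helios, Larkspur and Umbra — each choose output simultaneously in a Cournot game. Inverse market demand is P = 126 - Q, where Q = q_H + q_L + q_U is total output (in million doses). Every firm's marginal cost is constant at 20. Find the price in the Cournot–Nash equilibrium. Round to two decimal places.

A representative firm's profit is π_i = q_i(126 - Q) - 20q_i.
Setting ∂π_i/∂q_i = 0 with rivals' quantities fixed: 106 - 2q_i - Σ_{j≠i} q_j = 0.
By symmetry each firm produces the same amount; substituting Σ_{j≠i} q_j = 2q_i yields q_i = 106/4 = 53/2.
Total output Q = 159/2, so price P = 126 - 159/2 = 93/2.

46.50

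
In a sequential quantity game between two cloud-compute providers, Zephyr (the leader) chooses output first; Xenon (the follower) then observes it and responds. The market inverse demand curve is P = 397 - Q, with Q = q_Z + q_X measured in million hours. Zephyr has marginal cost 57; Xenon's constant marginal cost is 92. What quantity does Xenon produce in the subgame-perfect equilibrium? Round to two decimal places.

The follower Xenon best-responds to any q_Z: π_X = (397 - Q)q_X - 92q_X.
∂π_X/∂q_X = 305 - q_Z - 2q_X = 0 gives the reaction function q_X = (305 - q_Z)/2.
The leader anticipates this reaction. Substituting into P = 397 - Q gives P = 489/2 - (1/2)q_Z, so π_Z = (489/2 - (1/2)q_Z)q_Z - 57q_Z.
Maximising: ∂π_Z/∂q_Z = 375/2 - q_Z = 0, giving q_Z = 375/2.
Then q_X = (305 - 375/2)/2 = 235/4.

58.75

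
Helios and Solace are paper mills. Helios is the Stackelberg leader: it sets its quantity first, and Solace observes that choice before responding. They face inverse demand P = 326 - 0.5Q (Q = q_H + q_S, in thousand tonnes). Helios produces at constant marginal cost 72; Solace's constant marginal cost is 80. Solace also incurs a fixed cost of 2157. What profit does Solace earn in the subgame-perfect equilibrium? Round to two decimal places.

The follower Solace best-responds to any q_H: π_S = (326 - 0.5Q)q_S - 80q_S.
Setting the follower's marginal profit to zero, 246 - (1/2)q_H - q_S = 0, i.e. q_S = (246 - (1/2)q_H).
Helios substitutes q_S(q_H) into its own profit: π_H = q_H(326 - (1/2)q_H - (246 - (1/2)q_H)/2) - 72q_H = (203 - (1/4)q_H)q_H - 72q_H.
The leader's first-order condition 131 - (1/2)q_H = 0 yields q_H = 262.
Then q_S = (246 - (1/2)·262) = 115.
Price P = 326 - (1/2)·377 = 275/2.
Solace's profit: (275/2 - 80)·115 - 2157 = 4455.5000.

4455.50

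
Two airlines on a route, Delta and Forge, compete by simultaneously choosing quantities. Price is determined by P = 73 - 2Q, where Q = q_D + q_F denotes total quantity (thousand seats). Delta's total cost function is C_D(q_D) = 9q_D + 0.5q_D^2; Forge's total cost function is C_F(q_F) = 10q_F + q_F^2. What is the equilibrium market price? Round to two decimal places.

38.77

Delta's profit: π_D = (73 - 2Q)q_D - (9q_D + (1/2)q_D²). Setting ∂π_D/∂q_D = 0: 64 - 5q_D - 2(q_F) = 0.
Forge's first-order condition: 63 - 6q_F - 2(q_D) = 0.
Best responses: q_D = (64 - 2q_F)/5, q_F = (63 - 2q_D)/6.
Solving the pair: q_D = 129/13, q_F = 187/26.
Total output Q = 445/26, so price P = 73 - 2·(445/26) = 504/13.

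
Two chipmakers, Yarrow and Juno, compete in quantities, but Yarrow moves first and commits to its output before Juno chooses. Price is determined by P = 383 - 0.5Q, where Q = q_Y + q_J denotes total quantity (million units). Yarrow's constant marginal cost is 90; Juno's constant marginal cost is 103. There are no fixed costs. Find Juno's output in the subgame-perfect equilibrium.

Solve by backward induction. Given q_Y, the follower Juno maximises π_J = (383 - (1/2)q_Y - (1/2)q_J)q_J - 103q_J.
Follower FOC: 280 - (1/2)q_Y - q_J = 0, so q_J(q_Y) = (280 - (1/2)q_Y).
The leader anticipates this reaction. Substituting into P = 383 - 0.5Q gives P = 243 - (1/4)q_Y, so π_Y = (243 - (1/4)q_Y)q_Y - 90q_Y.
Maximising: ∂π_Y/∂q_Y = 153 - (1/2)q_Y = 0, giving q_Y = 306.
Then q_J = (280 - (1/2)·306) = 127.

127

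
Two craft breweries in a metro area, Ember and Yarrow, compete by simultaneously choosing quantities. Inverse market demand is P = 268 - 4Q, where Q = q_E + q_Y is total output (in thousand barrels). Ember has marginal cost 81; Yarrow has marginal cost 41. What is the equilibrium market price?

Ember's profit: π_E = (268 - 4Q)q_E - (81q_E). Setting ∂π_E/∂q_E = 0: 187 - 8q_E - 4(q_Y) = 0.
Yarrow's profit: π_Y = (268 - 4Q)q_Y - (41q_Y). Setting ∂π_Y/∂q_Y = 0: 227 - 8q_Y - 4(q_E) = 0.
Rearranging gives the reaction functions q_E = (187 - 4q_Y)/8 and q_Y = (227 - 4q_E)/8.
Solving the pair: q_E = 49/4, q_Y = 89/4.
Total output Q = 69/2, so price P = 268 - 4·(69/2) = 130.

130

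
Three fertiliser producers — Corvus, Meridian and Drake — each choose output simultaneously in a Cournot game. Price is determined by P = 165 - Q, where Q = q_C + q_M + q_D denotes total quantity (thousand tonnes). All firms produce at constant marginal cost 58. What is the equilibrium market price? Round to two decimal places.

Each firm earns π_i = (165 - Q)q_i - 58q_i.
Setting ∂π_i/∂q_i = 0 with rivals' quantities fixed: 107 - 2q_i - Σ_{j≠i} q_j = 0.
By symmetry each firm produces the same amount; substituting Σ_{j≠i} q_j = 2q_i yields q_i = 107/4.
Total output Q = 321/4, so price P = 165 - 321/4 = 339/4.

84.75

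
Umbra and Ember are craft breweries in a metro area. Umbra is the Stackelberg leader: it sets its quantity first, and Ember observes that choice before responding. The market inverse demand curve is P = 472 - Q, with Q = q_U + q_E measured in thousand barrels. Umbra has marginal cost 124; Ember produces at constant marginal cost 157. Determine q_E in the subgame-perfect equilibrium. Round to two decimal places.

Solve by backward induction. Given q_U, the follower Ember maximises π_E = (472 - q_U - q_E)q_E - 157q_E.
∂π_E/∂q_E = 315 - q_U - 2q_E = 0 gives the reaction function q_E = (315 - q_U)/2.
The leader anticipates this reaction. Substituting into P = 472 - Q gives P = 629/2 - (1/2)q_U, so π_U = (629/2 - (1/2)q_U)q_U - 124q_U.
The leader's first-order condition 381/2 - q_U = 0 yields q_U = 381/2.
Then q_E = (315 - 381/2)/2 = 249/4.

62.25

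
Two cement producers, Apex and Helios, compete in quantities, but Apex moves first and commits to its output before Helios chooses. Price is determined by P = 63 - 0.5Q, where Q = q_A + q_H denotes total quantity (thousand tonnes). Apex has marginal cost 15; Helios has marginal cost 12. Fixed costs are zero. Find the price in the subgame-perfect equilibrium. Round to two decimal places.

Solve by backward induction. Given q_A, the follower Helios maximises π_H = (63 - (1/2)q_A - (1/2)q_H)q_H - 12q_H.
Setting the follower's marginal profit to zero, 51 - (1/2)q_A - q_H = 0, i.e. q_H = (51 - (1/2)q_A).
The leader anticipates this reaction. Substituting into P = 63 - 0.5Q gives P = 75/2 - (1/4)q_A, so π_A = (75/2 - (1/4)q_A)q_A - 15q_A.
Leader FOC: 45/2 - (1/2)q_A = 0, so q_A = 45.
Then q_H = (51 - (1/2)·45) = 57/2.
Total output Q = 147/2, so price P = 63 - (1/2)·(147/2) = 105/4.

26.25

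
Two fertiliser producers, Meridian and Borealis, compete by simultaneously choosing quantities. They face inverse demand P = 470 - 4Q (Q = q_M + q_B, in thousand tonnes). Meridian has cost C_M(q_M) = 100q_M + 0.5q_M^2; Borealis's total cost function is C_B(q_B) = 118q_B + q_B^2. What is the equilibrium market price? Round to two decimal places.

254.86

Meridian's profit: π_M = (470 - 4Q)q_M - (100q_M + (1/2)q_M²). Setting ∂π_M/∂q_M = 0: 370 - 9q_M - 4(q_B) = 0.
Borealis's first-order condition: 352 - 10q_B - 4(q_M) = 0.
Rearranging gives the reaction functions q_M = (370 - 4q_B)/9 and q_B = (352 - 4q_M)/10.
Substituting one into the other gives q_M = 1146/37 and q_B = 844/37.
Total output Q = 1990/37, so price P = 470 - 4·(1990/37) = 254.8649.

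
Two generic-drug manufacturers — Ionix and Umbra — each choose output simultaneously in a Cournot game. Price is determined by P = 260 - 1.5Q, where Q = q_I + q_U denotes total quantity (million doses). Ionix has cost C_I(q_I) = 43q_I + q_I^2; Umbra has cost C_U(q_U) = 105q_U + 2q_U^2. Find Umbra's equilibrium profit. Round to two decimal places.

Ionix's profit: π_I = (260 - 1.5Q)q_I - (43q_I + q_I²). Setting ∂π_I/∂q_I = 0: 217 - 5q_I - (3/2)(q_U) = 0.
Umbra's first-order condition: 155 - 7q_U - (3/2)(q_I) = 0.
So q_I = (217 - (3/2)q_U)/5 and q_U = (155 - (3/2)q_I)/7.
Solving the pair: q_I = 39.2824, q_U = 1798/131.
Price P = 260 - (3/2)·53.0076 = 180.4885.
Umbra's profit: 180.4885·(1798/131) - 105·(1798/131) - 2(1798/131)² = 659.3330.

659.33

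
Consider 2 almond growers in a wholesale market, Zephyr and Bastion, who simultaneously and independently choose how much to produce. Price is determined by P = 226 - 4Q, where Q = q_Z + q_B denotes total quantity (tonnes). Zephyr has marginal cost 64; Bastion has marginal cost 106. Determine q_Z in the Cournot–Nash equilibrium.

17

Zephyr's profit: π_Z = (226 - 4Q)q_Z - (64q_Z). Setting ∂π_Z/∂q_Z = 0: 162 - 8q_Z - 4(q_B) = 0.
Bastion's first-order condition: 120 - 8q_B - 4(q_Z) = 0.
So q_Z = (162 - 4q_B)/8 and q_B = (120 - 4q_Z)/8.
Solving the pair: q_Z = 17, q_B = 13/2.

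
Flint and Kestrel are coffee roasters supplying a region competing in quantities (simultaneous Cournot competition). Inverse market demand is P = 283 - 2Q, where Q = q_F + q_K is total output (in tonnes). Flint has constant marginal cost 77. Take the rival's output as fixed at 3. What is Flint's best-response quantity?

With the rival's output fixed at 3, Flint's profit is π_F = (283 - 2·3 - 2q_F)q_F - (77q_F) = (277 - 2q_F)q_F - (77q_F).
∂π_F/∂q_F = 200 - 4q_F = 0, so q_F = 50.

50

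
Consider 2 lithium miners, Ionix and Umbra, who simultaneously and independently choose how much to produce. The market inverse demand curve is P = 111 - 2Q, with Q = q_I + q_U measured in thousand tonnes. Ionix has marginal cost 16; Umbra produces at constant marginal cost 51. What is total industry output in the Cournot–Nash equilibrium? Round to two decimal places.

Ionix's profit: π_I = (111 - 2Q)q_I - (16q_I). Setting ∂π_I/∂q_I = 0: 95 - 4q_I - 2(q_U) = 0.
Umbra's profit: π_U = (111 - 2Q)q_U - (51q_U). Setting ∂π_U/∂q_U = 0: 60 - 4q_U - 2(q_I) = 0.
So q_I = (95 - 2q_U)/4 and q_U = (60 - 2q_I)/4.
Solving the pair: q_I = 65/3, q_U = 25/6.
Total output Q = 65/3 + 25/6 = 155/6.

25.83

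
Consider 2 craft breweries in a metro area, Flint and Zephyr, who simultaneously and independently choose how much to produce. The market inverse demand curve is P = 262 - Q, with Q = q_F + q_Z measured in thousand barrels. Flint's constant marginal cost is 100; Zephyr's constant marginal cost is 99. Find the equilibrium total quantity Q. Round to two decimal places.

Flint's profit: π_F = (262 - Q)q_F - (100q_F). Setting ∂π_F/∂q_F = 0: 162 - 2q_F - (q_Z) = 0.
Zephyr's profit: π_Z = (262 - Q)q_Z - (99q_Z). Setting ∂π_Z/∂q_Z = 0: 163 - 2q_Z - (q_F) = 0.
Rearranging gives the reaction functions q_F = (162 - q_Z)/2 and q_Z = (163 - q_F)/2.
Solving the pair: q_F = 161/3, q_Z = 164/3.
Total output Q = 161/3 + 164/3 = 325/3.

108.33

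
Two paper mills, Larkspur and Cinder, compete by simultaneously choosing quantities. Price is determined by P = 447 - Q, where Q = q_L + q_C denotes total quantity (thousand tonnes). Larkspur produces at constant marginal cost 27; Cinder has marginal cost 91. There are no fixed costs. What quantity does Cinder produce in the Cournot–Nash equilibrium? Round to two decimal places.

97.33

Larkspur's profit: π_L = (447 - Q)q_L - (27q_L). Setting ∂π_L/∂q_L = 0: 420 - 2q_L - (q_C) = 0.
Cinder's first-order condition: 356 - 2q_C - (q_L) = 0.
Best responses: q_L = (420 - q_C)/2, q_C = (356 - q_L)/2.
Substituting one into the other gives q_L = 484/3 and q_C = 292/3.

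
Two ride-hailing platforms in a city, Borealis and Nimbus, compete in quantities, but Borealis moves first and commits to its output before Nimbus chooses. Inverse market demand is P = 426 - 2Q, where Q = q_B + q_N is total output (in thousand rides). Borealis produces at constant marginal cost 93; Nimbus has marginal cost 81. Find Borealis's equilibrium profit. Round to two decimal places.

6440.06

Solve by backward induction. Given q_B, the follower Nimbus maximises π_N = (426 - 2q_B - 2q_N)q_N - 81q_N.
Follower FOC: 345 - 2q_B - 4q_N = 0, so q_N(q_B) = (345 - 2q_B)/4.
The leader anticipates this reaction. Substituting into P = 426 - 2Q gives P = 507/2 - q_B, so π_B = (507/2 - q_B)q_B - 93q_B.
Leader FOC: 321/2 - 2q_B = 0, so q_B = 321/4.
Then q_N = (345 - 2·(321/4))/4 = 369/8.
Price P = 426 - 2·(1011/8) = 693/4.
Borealis's profit: (693/4 - 93)·(321/4) = 6440.0625.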